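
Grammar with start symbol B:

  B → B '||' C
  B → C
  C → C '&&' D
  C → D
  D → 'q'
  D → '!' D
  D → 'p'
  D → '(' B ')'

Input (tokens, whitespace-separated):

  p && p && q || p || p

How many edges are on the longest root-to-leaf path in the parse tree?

[B [B [B [C [C [C [D p]] && [D p]] && [D q]]] || [C [D p]]] || [C [D p]]]

7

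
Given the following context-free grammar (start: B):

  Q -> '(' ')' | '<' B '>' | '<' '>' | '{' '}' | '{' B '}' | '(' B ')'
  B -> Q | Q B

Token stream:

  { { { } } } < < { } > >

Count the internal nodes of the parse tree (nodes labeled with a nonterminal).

12

[B [Q { [B [Q { [B [Q { }]] }]] }] [B [Q < [B [Q < [B [Q { }]] >]] >]]]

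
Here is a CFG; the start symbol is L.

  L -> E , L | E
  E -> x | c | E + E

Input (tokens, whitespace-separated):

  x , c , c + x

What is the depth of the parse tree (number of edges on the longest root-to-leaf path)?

5

[L [E x] , [L [E c] , [L [E [E c] + [E x]]]]]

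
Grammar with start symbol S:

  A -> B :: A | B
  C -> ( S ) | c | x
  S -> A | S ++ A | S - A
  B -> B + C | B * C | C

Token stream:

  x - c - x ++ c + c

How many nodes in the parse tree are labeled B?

5

[S [S [S [S [A [B [C x]]]] - [A [B [C c]]]] - [A [B [C x]]]] ++ [A [B [B [C c]] + [C c]]]]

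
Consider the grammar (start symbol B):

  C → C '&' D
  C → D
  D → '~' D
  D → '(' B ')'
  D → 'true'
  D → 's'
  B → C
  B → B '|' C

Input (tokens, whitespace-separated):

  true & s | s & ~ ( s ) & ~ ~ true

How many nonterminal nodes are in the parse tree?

18

[B [B [C [C [D true]] & [D s]]] | [C [C [C [D s]] & [D ~ [D ( [B [C [D s]]] )]]] & [D ~ [D ~ [D true]]]]]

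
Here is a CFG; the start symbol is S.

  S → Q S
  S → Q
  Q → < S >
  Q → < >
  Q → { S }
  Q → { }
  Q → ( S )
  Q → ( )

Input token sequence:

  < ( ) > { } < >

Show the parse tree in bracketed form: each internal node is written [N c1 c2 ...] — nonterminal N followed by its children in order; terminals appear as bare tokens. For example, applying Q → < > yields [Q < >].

S
Q S
< S > S
< Q > S
< ( ) > S
< ( ) > Q S
< ( ) > { } S
< ( ) > { } Q
< ( ) > { } < >

[S [Q < [S [Q ( )]] >] [S [Q { }] [S [Q < >]]]]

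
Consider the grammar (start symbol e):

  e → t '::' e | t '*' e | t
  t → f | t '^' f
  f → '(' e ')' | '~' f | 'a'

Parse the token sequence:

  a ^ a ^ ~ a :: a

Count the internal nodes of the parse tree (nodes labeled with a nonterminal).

[e [t [t [t [f a]] ^ [f a]] ^ [f ~ [f a]]] :: [e [t [f a]]]]

11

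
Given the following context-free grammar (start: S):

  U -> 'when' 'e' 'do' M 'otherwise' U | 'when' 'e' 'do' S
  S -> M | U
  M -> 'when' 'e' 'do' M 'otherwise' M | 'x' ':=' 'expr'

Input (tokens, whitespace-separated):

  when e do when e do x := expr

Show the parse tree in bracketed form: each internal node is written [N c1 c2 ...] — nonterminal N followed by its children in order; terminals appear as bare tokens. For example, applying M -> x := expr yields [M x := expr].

S
U
when e do S
when e do U
when e do when e do S
when e do when e do M
when e do when e do x := expr

[S [U when e do [S [U when e do [S [M x := expr]]]]]]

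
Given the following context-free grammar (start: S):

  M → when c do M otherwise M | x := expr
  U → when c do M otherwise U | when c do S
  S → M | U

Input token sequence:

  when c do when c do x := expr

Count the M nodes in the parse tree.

1

[S [U when c do [S [U when c do [S [M x := expr]]]]]]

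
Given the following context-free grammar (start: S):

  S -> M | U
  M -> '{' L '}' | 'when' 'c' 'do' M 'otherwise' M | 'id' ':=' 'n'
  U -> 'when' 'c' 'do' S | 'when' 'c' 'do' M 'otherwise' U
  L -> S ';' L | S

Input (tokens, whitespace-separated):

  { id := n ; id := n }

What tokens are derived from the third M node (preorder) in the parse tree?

[S [M { [L [S [M id := n]] ; [L [S [M id := n]]]] }]]

id := n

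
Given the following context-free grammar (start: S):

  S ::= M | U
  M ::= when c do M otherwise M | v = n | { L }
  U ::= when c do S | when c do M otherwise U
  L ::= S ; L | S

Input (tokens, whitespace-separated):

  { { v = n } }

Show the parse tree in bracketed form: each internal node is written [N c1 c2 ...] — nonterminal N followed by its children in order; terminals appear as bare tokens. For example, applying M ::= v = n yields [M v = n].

[S [M { [L [S [M { [L [S [M v = n]]] }]]] }]]

S
M
{ L }
{ S }
{ M }
{ { L } }
{ { S } }
{ { M } }
{ { v = n } }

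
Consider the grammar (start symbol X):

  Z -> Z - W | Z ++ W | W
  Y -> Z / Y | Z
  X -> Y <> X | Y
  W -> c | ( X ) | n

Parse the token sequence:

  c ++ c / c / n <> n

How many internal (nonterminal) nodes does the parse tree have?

[X [Y [Z [Z [W c]] ++ [W c]] / [Y [Z [W c]] / [Y [Z [W n]]]]] <> [X [Y [Z [W n]]]]]

16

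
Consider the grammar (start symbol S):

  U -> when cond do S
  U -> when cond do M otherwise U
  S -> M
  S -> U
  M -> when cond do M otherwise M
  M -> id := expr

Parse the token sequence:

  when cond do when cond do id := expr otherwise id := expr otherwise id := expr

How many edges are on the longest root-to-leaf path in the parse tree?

[S [M when cond do [M when cond do [M id := expr] otherwise [M id := expr]] otherwise [M id := expr]]]

4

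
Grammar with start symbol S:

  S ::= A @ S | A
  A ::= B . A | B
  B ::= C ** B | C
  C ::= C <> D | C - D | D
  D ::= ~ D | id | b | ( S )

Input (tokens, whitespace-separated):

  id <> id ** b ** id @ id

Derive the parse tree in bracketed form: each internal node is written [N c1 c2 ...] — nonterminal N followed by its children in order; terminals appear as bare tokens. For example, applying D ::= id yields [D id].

S
A @ S
B @ S
C ** B @ S
C <> D ** B @ S
D <> D ** B @ S
id <> D ** B @ S
id <> id ** B @ S
id <> id ** C ** B @ S
id <> id ** D ** B @ S
id <> id ** b ** B @ S
id <> id ** b ** C @ S
id <> id ** b ** D @ S
id <> id ** b ** id @ S
id <> id ** b ** id @ A
id <> id ** b ** id @ B
id <> id ** b ** id @ C
id <> id ** b ** id @ D
id <> id ** b ** id @ id

[S [A [B [C [C [D id]] <> [D id]] ** [B [C [D b]] ** [B [C [D id]]]]]] @ [S [A [B [C [D id]]]]]]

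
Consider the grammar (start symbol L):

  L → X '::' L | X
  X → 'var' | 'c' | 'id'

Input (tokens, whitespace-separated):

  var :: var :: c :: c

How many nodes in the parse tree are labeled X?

[L [X var] :: [L [X var] :: [L [X c] :: [L [X c]]]]]

4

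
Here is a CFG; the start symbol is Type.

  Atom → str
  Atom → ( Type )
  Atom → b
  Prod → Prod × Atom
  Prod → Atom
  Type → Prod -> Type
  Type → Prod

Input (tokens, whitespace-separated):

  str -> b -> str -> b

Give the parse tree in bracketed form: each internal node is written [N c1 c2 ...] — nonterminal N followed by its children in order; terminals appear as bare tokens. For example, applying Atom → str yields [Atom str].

Type
Prod -> Type
Atom -> Type
str -> Type
str -> Prod -> Type
str -> Atom -> Type
str -> b -> Type
str -> b -> Prod -> Type
str -> b -> Atom -> Type
str -> b -> str -> Type
str -> b -> str -> Prod
str -> b -> str -> Atom
str -> b -> str -> b

[Type [Prod [Atom str]] -> [Type [Prod [Atom b]] -> [Type [Prod [Atom str]] -> [Type [Prod [Atom b]]]]]]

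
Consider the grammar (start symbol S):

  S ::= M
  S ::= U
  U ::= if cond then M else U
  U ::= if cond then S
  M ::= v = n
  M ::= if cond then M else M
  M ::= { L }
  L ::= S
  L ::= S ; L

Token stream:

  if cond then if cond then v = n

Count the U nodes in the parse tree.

[S [U if cond then [S [U if cond then [S [M v = n]]]]]]

2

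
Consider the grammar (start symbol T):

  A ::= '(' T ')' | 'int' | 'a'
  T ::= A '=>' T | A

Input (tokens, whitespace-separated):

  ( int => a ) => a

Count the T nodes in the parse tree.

[T [A ( [T [A int] => [T [A a]]] )] => [T [A a]]]

4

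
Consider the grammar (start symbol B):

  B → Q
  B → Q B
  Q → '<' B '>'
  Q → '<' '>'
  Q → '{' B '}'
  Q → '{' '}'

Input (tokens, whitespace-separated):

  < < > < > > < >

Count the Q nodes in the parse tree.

4

[B [Q < [B [Q < >] [B [Q < >]]] >] [B [Q < >]]]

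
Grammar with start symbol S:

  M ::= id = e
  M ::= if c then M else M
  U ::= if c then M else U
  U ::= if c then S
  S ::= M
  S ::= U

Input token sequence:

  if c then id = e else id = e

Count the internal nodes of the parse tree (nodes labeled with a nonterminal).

[S [M if c then [M id = e] else [M id = e]]]

4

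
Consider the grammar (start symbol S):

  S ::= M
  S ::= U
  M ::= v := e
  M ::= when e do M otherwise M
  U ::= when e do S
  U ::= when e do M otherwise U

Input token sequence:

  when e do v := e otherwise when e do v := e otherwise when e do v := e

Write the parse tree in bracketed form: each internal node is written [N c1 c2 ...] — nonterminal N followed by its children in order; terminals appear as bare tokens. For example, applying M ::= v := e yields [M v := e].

S
U
when e do M otherwise U
when e do v := e otherwise U
when e do v := e otherwise when e do M otherwise U
when e do v := e otherwise when e do v := e otherwise U
when e do v := e otherwise when e do v := e otherwise when e do S
when e do v := e otherwise when e do v := e otherwise when e do M
when e do v := e otherwise when e do v := e otherwise when e do v := e

[S [U when e do [M v := e] otherwise [U when e do [M v := e] otherwise [U when e do [S [M v := e]]]]]]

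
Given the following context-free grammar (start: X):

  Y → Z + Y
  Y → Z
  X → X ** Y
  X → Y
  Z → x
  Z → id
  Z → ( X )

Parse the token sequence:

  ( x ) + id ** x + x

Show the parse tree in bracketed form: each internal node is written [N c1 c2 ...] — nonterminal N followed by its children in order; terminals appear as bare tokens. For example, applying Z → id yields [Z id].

X
X ** Y
Y ** Y
Z + Y ** Y
( X ) + Y ** Y
( Y ) + Y ** Y
( Z ) + Y ** Y
( x ) + Y ** Y
( x ) + Z ** Y
( x ) + id ** Y
( x ) + id ** Z + Y
( x ) + id ** x + Y
( x ) + id ** x + Z
( x ) + id ** x + x

[X [X [Y [Z ( [X [Y [Z x]]] )] + [Y [Z id]]]] ** [Y [Z x] + [Y [Z x]]]]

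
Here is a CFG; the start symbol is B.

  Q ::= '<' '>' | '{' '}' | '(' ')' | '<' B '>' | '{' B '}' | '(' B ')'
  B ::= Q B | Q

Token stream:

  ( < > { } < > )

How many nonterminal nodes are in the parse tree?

[B [Q ( [B [Q < >] [B [Q { }] [B [Q < >]]]] )]]

8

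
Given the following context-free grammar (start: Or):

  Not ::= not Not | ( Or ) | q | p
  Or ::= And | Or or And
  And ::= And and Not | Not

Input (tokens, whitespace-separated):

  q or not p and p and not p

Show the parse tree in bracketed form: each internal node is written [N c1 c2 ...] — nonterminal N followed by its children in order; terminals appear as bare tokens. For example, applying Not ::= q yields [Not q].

[Or [Or [And [Not q]]] or [And [And [And [Not not [Not p]]] and [Not p]] and [Not not [Not p]]]]

Or
Or or And
And or And
Not or And
q or And
q or And and Not
q or And and Not and Not
q or Not and Not and Not
q or not Not and Not and Not
q or not p and Not and Not
q or not p and p and Not
q or not p and p and not Not
q or not p and p and not p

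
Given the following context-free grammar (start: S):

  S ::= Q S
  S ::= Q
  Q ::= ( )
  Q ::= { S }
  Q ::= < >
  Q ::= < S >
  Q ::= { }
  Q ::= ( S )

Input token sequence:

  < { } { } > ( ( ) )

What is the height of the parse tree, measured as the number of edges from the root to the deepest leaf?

[S [Q < [S [Q { }] [S [Q { }]]] >] [S [Q ( [S [Q ( )]] )]]]

5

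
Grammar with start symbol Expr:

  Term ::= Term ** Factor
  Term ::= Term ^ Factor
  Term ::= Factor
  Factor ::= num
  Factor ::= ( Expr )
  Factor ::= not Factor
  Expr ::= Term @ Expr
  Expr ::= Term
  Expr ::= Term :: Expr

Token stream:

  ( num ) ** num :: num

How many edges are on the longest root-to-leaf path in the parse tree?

7

[Expr [Term [Term [Factor ( [Expr [Term [Factor num]]] )]] ** [Factor num]] :: [Expr [Term [Factor num]]]]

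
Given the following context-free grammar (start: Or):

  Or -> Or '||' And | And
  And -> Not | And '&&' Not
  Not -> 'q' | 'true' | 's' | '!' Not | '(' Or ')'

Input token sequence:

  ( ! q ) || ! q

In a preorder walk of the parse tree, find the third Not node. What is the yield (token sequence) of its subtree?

q

[Or [Or [And [Not ( [Or [And [Not ! [Not q]]]] )]]] || [And [Not ! [Not q]]]]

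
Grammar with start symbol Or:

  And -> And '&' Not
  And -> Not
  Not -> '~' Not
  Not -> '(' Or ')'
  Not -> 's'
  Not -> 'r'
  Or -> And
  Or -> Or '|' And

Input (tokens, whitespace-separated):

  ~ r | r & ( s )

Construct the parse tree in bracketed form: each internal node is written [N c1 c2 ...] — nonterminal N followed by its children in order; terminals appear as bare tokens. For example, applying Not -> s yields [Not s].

Or
Or | And
And | And
Not | And
~ Not | And
~ r | And
~ r | And & Not
~ r | Not & Not
~ r | r & Not
~ r | r & ( Or )
~ r | r & ( And )
~ r | r & ( Not )
~ r | r & ( s )

[Or [Or [And [Not ~ [Not r]]]] | [And [And [Not r]] & [Not ( [Or [And [Not s]]] )]]]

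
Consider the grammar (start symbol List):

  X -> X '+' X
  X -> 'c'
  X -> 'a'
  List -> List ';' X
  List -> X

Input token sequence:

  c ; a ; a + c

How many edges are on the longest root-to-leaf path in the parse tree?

[List [List [List [X c]] ; [X a]] ; [X [X a] + [X c]]]

4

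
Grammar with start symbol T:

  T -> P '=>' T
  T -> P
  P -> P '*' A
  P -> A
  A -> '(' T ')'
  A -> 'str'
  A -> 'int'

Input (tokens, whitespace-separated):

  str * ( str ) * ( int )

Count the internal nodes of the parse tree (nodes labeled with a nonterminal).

[T [P [P [P [A str]] * [A ( [T [P [A str]]] )]] * [A ( [T [P [A int]]] )]]]

13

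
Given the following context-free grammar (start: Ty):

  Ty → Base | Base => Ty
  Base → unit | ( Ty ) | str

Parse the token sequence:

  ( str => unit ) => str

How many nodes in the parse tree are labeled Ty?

4

[Ty [Base ( [Ty [Base str] => [Ty [Base unit]]] )] => [Ty [Base str]]]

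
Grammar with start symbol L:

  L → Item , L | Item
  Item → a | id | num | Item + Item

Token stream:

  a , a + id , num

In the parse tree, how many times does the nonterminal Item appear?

[L [Item a] , [L [Item [Item a] + [Item id]] , [L [Item num]]]]

5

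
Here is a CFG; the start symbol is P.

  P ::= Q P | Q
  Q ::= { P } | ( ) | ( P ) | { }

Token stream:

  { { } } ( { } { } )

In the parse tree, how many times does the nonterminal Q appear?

5

[P [Q { [P [Q { }]] }] [P [Q ( [P [Q { }] [P [Q { }]]] )]]]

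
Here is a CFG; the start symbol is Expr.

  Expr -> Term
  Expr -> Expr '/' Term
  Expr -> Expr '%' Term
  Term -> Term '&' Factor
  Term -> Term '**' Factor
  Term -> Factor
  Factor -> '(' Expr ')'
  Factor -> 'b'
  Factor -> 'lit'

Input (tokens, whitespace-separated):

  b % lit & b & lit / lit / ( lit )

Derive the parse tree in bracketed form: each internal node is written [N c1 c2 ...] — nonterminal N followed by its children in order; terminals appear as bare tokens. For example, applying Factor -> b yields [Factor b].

Expr
Expr / Term
Expr / Term / Term
Expr % Term / Term / Term
Term % Term / Term / Term
Factor % Term / Term / Term
b % Term / Term / Term
b % Term & Factor / Term / Term
b % Term & Factor & Factor / Term / Term
b % Factor & Factor & Factor / Term / Term
b % lit & Factor & Factor / Term / Term
b % lit & b & Factor / Term / Term
b % lit & b & lit / Term / Term
b % lit & b & lit / Factor / Term
b % lit & b & lit / lit / Term
b % lit & b & lit / lit / Factor
b % lit & b & lit / lit / ( Expr )
b % lit & b & lit / lit / ( Term )
b % lit & b & lit / lit / ( Factor )
b % lit & b & lit / lit / ( lit )

[Expr [Expr [Expr [Expr [Term [Factor b]]] % [Term [Term [Term [Factor lit]] & [Factor b]] & [Factor lit]]] / [Term [Factor lit]]] / [Term [Factor ( [Expr [Term [Factor lit]]] )]]]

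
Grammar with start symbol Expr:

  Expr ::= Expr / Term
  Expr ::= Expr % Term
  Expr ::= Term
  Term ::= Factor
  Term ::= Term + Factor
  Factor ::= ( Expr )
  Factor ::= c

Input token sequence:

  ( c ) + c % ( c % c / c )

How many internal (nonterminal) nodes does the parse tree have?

20

[Expr [Expr [Term [Term [Factor ( [Expr [Term [Factor c]]] )]] + [Factor c]]] % [Term [Factor ( [Expr [Expr [Expr [Term [Factor c]]] % [Term [Factor c]]] / [Term [Factor c]]] )]]]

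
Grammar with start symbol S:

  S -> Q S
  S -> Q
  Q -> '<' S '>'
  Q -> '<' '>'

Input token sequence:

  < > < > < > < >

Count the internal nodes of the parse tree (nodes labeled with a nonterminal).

8

[S [Q < >] [S [Q < >] [S [Q < >] [S [Q < >]]]]]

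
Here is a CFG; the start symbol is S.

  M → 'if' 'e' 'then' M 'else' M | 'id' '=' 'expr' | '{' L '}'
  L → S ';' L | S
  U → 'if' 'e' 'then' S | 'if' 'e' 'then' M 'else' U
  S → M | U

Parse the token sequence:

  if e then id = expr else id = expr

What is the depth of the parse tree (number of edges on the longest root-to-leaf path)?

[S [M if e then [M id = expr] else [M id = expr]]]

3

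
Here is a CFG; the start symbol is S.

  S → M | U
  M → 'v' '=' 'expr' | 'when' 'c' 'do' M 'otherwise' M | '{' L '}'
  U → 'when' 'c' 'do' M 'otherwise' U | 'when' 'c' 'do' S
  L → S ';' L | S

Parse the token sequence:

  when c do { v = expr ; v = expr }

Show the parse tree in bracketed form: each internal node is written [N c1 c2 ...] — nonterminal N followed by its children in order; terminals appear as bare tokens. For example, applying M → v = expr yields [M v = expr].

[S [U when c do [S [M { [L [S [M v = expr]] ; [L [S [M v = expr]]]] }]]]]

S
U
when c do S
when c do M
when c do { L }
when c do { S ; L }
when c do { M ; L }
when c do { v = expr ; L }
when c do { v = expr ; S }
when c do { v = expr ; M }
when c do { v = expr ; v = expr }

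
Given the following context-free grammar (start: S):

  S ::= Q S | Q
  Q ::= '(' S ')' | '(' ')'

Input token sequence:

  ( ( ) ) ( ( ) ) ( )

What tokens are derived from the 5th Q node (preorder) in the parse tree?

[S [Q ( [S [Q ( )]] )] [S [Q ( [S [Q ( )]] )] [S [Q ( )]]]]

( )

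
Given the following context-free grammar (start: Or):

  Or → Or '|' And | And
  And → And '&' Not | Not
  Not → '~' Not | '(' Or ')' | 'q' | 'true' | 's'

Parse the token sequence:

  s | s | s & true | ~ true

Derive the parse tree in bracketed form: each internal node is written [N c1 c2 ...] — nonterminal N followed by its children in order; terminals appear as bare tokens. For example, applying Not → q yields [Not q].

[Or [Or [Or [Or [And [Not s]]] | [And [Not s]]] | [And [And [Not s]] & [Not true]]] | [And [Not ~ [Not true]]]]

Or
Or | And
Or | And | And
Or | And | And | And
And | And | And | And
Not | And | And | And
s | And | And | And
s | Not | And | And
s | s | And | And
s | s | And & Not | And
s | s | Not & Not | And
s | s | s & Not | And
s | s | s & true | And
s | s | s & true | Not
s | s | s & true | ~ Not
s | s | s & true | ~ true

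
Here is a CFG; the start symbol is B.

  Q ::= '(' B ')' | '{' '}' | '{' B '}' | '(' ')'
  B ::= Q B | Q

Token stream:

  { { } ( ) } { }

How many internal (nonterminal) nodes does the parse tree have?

8

[B [Q { [B [Q { }] [B [Q ( )]]] }] [B [Q { }]]]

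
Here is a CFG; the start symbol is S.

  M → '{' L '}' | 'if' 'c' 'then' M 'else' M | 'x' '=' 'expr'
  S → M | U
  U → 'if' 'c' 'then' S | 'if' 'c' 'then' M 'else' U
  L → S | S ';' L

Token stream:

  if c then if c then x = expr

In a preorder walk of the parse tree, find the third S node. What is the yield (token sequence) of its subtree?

[S [U if c then [S [U if c then [S [M x = expr]]]]]]

x = expr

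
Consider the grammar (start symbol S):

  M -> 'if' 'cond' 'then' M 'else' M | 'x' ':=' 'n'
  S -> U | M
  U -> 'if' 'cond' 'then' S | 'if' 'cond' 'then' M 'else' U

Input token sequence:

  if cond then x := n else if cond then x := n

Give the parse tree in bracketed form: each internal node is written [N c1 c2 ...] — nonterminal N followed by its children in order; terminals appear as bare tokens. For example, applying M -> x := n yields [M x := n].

[S [U if cond then [M x := n] else [U if cond then [S [M x := n]]]]]

S
U
if cond then M else U
if cond then x := n else U
if cond then x := n else if cond then S
if cond then x := n else if cond then M
if cond then x := n else if cond then x := n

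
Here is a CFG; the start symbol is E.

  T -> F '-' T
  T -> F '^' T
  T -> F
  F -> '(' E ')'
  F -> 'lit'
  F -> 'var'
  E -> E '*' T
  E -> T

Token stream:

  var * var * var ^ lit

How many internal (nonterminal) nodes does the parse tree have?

[E [E [E [T [F var]]] * [T [F var]]] * [T [F var] ^ [T [F lit]]]]

11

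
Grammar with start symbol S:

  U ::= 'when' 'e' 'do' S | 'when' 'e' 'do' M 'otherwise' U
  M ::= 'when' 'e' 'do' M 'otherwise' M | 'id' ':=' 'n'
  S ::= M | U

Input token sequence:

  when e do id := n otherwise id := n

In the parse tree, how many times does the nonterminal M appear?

[S [M when e do [M id := n] otherwise [M id := n]]]

3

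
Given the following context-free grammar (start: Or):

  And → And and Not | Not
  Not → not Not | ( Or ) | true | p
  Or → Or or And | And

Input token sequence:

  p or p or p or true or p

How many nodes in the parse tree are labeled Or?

[Or [Or [Or [Or [Or [And [Not p]]] or [And [Not p]]] or [And [Not p]]] or [And [Not true]]] or [And [Not p]]]

5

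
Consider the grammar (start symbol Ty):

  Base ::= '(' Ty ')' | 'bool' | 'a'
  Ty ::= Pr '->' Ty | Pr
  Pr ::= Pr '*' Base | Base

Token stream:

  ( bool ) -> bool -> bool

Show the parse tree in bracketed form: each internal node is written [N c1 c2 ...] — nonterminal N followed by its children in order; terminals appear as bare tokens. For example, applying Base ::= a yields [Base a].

[Ty [Pr [Base ( [Ty [Pr [Base bool]]] )]] -> [Ty [Pr [Base bool]] -> [Ty [Pr [Base bool]]]]]

Ty
Pr -> Ty
Base -> Ty
( Ty ) -> Ty
( Pr ) -> Ty
( Base ) -> Ty
( bool ) -> Ty
( bool ) -> Pr -> Ty
( bool ) -> Base -> Ty
( bool ) -> bool -> Ty
( bool ) -> bool -> Pr
( bool ) -> bool -> Base
( bool ) -> bool -> bool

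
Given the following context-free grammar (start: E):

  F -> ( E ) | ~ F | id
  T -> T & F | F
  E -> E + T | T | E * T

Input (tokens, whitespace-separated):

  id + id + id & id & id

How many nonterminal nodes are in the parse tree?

[E [E [E [T [F id]]] + [T [F id]]] + [T [T [T [F id]] & [F id]] & [F id]]]

13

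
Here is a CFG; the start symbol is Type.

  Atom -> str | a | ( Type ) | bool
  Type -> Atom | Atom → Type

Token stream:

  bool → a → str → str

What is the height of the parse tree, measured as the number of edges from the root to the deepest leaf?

5

[Type [Atom bool] → [Type [Atom a] → [Type [Atom str] → [Type [Atom str]]]]]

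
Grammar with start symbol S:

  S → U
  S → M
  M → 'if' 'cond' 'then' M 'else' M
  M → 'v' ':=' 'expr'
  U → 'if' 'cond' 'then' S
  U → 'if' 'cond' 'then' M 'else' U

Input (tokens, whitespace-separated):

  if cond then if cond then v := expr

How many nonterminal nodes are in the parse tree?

[S [U if cond then [S [U if cond then [S [M v := expr]]]]]]

6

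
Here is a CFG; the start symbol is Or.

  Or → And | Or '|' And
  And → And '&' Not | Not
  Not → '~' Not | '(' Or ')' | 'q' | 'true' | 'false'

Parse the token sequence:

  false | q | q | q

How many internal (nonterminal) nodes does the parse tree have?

12

[Or [Or [Or [Or [And [Not false]]] | [And [Not q]]] | [And [Not q]]] | [And [Not q]]]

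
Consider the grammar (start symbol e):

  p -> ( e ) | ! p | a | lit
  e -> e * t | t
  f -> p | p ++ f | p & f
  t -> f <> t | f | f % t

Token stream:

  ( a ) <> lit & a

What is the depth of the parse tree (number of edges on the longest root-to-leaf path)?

[e [t [f [p ( [e [t [f [p a]]]] )]] <> [t [f [p lit] & [f [p a]]]]]]

8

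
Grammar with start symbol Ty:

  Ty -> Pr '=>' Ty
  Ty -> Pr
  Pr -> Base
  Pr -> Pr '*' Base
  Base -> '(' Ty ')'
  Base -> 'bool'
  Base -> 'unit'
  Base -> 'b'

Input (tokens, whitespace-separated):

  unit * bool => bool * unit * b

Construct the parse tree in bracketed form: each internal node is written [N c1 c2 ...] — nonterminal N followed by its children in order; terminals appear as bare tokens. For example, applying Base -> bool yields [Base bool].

[Ty [Pr [Pr [Base unit]] * [Base bool]] => [Ty [Pr [Pr [Pr [Base bool]] * [Base unit]] * [Base b]]]]

Ty
Pr => Ty
Pr * Base => Ty
Base * Base => Ty
unit * Base => Ty
unit * bool => Ty
unit * bool => Pr
unit * bool => Pr * Base
unit * bool => Pr * Base * Base
unit * bool => Base * Base * Base
unit * bool => bool * Base * Base
unit * bool => bool * unit * Base
unit * bool => bool * unit * b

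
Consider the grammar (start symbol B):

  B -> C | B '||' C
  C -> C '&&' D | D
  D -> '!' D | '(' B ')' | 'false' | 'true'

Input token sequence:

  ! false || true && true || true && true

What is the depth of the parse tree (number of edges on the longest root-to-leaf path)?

[B [B [B [C [D ! [D false]]]] || [C [C [D true]] && [D true]]] || [C [C [D true]] && [D true]]]

6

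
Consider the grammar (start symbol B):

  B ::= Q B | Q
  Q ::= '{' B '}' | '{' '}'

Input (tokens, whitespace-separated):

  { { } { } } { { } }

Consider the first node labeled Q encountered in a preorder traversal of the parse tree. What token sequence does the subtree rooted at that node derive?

{ { } { } }

[B [Q { [B [Q { }] [B [Q { }]]] }] [B [Q { [B [Q { }]] }]]]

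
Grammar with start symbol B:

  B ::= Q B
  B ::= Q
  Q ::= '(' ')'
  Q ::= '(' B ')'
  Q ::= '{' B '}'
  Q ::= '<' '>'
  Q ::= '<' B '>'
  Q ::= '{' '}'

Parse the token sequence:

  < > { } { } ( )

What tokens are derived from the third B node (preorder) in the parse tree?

[B [Q < >] [B [Q { }] [B [Q { }] [B [Q ( )]]]]]

{ } ( )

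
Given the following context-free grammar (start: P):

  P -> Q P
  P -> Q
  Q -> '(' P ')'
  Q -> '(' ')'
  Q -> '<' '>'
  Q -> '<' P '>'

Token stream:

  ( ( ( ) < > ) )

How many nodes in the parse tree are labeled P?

4

[P [Q ( [P [Q ( [P [Q ( )] [P [Q < >]]] )]] )]]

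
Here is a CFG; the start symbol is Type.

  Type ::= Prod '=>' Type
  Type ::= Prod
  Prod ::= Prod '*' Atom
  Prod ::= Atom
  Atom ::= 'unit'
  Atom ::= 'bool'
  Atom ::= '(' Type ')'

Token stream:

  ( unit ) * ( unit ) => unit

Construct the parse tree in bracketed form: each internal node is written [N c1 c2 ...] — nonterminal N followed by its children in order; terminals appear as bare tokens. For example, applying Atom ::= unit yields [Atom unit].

Type
Prod => Type
Prod * Atom => Type
Atom * Atom => Type
( Type ) * Atom => Type
( Prod ) * Atom => Type
( Atom ) * Atom => Type
( unit ) * Atom => Type
( unit ) * ( Type ) => Type
( unit ) * ( Prod ) => Type
( unit ) * ( Atom ) => Type
( unit ) * ( unit ) => Type
( unit ) * ( unit ) => Prod
( unit ) * ( unit ) => Atom
( unit ) * ( unit ) => unit

[Type [Prod [Prod [Atom ( [Type [Prod [Atom unit]]] )]] * [Atom ( [Type [Prod [Atom unit]]] )]] => [Type [Prod [Atom unit]]]]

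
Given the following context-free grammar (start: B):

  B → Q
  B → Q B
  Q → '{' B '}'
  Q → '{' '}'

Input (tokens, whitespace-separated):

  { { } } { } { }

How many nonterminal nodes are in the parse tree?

[B [Q { [B [Q { }]] }] [B [Q { }] [B [Q { }]]]]

8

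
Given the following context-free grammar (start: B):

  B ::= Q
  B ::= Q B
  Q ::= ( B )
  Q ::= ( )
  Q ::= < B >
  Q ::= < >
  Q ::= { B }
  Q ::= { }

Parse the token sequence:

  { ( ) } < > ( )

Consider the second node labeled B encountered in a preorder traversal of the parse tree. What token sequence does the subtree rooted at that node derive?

[B [Q { [B [Q ( )]] }] [B [Q < >] [B [Q ( )]]]]

( )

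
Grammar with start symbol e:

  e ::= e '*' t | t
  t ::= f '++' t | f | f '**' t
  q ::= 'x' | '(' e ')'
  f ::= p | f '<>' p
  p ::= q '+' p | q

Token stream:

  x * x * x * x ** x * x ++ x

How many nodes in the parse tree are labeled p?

7

[e [e [e [e [e [t [f [p [q x]]]]] * [t [f [p [q x]]]]] * [t [f [p [q x]]]]] * [t [f [p [q x]]] ** [t [f [p [q x]]]]]] * [t [f [p [q x]]] ++ [t [f [p [q x]]]]]]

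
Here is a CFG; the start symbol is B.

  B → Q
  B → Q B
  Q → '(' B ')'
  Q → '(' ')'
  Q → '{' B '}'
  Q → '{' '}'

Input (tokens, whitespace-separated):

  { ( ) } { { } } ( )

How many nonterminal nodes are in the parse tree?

10

[B [Q { [B [Q ( )]] }] [B [Q { [B [Q { }]] }] [B [Q ( )]]]]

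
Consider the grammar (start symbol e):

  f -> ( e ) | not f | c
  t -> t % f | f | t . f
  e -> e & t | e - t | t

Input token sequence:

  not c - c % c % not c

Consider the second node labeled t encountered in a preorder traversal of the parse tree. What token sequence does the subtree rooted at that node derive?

c % c % not c

[e [e [t [f not [f c]]]] - [t [t [t [f c]] % [f c]] % [f not [f c]]]]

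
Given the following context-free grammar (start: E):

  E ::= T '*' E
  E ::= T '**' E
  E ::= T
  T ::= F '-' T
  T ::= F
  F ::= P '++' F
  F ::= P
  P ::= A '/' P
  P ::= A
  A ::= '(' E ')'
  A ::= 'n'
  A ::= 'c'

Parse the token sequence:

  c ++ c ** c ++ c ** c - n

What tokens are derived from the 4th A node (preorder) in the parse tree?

c

[E [T [F [P [A c]] ++ [F [P [A c]]]]] ** [E [T [F [P [A c]] ++ [F [P [A c]]]]] ** [E [T [F [P [A c]]] - [T [F [P [A n]]]]]]]]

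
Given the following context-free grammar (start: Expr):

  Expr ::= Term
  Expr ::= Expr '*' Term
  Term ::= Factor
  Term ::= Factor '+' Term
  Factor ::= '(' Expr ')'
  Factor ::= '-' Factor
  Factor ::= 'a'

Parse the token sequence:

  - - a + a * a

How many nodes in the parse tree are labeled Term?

[Expr [Expr [Term [Factor - [Factor - [Factor a]]] + [Term [Factor a]]]] * [Term [Factor a]]]

3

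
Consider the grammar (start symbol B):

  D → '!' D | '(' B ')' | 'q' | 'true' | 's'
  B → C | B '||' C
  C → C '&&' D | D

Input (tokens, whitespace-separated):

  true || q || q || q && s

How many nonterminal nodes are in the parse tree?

14

[B [B [B [B [C [D true]]] || [C [D q]]] || [C [D q]]] || [C [C [D q]] && [D s]]]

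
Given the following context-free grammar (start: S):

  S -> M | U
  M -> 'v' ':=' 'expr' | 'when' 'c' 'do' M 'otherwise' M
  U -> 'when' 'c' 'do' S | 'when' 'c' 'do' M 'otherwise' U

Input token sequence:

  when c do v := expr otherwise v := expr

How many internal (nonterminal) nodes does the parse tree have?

[S [M when c do [M v := expr] otherwise [M v := expr]]]

4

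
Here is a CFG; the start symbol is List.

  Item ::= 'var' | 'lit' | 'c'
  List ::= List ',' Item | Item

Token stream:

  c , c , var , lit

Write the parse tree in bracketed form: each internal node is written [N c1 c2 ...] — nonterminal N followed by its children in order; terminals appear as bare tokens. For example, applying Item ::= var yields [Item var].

[List [List [List [List [Item c]] , [Item c]] , [Item var]] , [Item lit]]

List
List , Item
List , Item , Item
List , Item , Item , Item
Item , Item , Item , Item
c , Item , Item , Item
c , c , Item , Item
c , c , var , Item
c , c , var , lit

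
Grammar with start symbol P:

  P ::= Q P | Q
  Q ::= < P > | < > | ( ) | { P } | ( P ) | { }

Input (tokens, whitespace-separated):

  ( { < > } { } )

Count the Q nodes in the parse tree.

[P [Q ( [P [Q { [P [Q < >]] }] [P [Q { }]]] )]]

4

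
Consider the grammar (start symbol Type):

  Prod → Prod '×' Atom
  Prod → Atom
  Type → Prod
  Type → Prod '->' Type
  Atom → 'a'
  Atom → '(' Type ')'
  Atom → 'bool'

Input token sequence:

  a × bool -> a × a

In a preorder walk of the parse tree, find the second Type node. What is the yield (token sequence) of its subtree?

[Type [Prod [Prod [Atom a]] × [Atom bool]] -> [Type [Prod [Prod [Atom a]] × [Atom a]]]]

a × a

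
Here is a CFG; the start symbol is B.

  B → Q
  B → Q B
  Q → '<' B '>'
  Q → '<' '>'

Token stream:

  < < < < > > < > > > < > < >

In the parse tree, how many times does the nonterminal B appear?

[B [Q < [B [Q < [B [Q < [B [Q < >]] >] [B [Q < >]]] >]] >] [B [Q < >] [B [Q < >]]]]

7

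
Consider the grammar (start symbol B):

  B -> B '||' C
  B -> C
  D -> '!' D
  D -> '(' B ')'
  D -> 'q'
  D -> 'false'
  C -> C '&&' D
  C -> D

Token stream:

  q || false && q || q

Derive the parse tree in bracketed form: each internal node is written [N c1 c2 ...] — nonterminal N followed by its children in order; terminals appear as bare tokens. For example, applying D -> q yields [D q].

B
B || C
B || C || C
C || C || C
D || C || C
q || C || C
q || C && D || C
q || D && D || C
q || false && D || C
q || false && q || C
q || false && q || D
q || false && q || q

[B [B [B [C [D q]]] || [C [C [D false]] && [D q]]] || [C [D q]]]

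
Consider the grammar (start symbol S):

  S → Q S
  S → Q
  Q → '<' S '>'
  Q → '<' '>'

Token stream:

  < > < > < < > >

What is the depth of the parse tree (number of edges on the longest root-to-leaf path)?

6

[S [Q < >] [S [Q < >] [S [Q < [S [Q < >]] >]]]]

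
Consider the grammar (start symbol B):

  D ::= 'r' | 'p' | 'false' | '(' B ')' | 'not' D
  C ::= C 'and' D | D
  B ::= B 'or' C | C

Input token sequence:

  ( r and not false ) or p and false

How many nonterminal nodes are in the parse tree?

[B [B [C [D ( [B [C [C [D r]] and [D not [D false]]]] )]]] or [C [C [D p]] and [D false]]]

14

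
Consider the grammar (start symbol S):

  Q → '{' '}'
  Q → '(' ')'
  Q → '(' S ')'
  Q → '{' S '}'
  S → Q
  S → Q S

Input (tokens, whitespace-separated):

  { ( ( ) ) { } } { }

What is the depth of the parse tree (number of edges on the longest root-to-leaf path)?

[S [Q { [S [Q ( [S [Q ( )]] )] [S [Q { }]]] }] [S [Q { }]]]

6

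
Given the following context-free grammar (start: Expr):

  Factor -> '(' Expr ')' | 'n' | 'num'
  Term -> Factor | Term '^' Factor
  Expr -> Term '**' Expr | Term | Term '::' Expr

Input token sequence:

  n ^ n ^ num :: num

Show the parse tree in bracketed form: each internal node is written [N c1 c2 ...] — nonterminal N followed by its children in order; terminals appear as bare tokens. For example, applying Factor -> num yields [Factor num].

Expr
Term :: Expr
Term ^ Factor :: Expr
Term ^ Factor ^ Factor :: Expr
Factor ^ Factor ^ Factor :: Expr
n ^ Factor ^ Factor :: Expr
n ^ n ^ Factor :: Expr
n ^ n ^ num :: Expr
n ^ n ^ num :: Term
n ^ n ^ num :: Factor
n ^ n ^ num :: num

[Expr [Term [Term [Term [Factor n]] ^ [Factor n]] ^ [Factor num]] :: [Expr [Term [Factor num]]]]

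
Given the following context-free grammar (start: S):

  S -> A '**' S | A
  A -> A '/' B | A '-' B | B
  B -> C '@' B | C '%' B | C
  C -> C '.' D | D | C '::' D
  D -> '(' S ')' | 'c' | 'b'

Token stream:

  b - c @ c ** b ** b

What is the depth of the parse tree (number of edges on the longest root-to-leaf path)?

[S [A [A [B [C [D b]]]] - [B [C [D c]] @ [B [C [D c]]]]] ** [S [A [B [C [D b]]]] ** [S [A [B [C [D b]]]]]]]

7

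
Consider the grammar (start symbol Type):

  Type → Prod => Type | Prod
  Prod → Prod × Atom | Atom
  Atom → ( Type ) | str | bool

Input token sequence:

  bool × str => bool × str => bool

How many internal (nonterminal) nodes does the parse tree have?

13

[Type [Prod [Prod [Atom bool]] × [Atom str]] => [Type [Prod [Prod [Atom bool]] × [Atom str]] => [Type [Prod [Atom bool]]]]]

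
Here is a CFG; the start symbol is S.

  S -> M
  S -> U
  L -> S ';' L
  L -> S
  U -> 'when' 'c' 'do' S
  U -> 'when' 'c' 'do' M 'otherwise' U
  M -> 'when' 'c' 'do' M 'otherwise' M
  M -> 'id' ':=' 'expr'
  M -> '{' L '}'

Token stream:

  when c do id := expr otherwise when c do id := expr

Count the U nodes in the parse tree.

2

[S [U when c do [M id := expr] otherwise [U when c do [S [M id := expr]]]]]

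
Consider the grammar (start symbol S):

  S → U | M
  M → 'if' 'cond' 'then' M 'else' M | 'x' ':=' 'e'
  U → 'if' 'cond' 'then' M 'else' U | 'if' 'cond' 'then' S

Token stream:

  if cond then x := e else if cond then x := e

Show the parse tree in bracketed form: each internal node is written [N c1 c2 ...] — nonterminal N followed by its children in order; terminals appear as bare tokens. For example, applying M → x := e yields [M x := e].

[S [U if cond then [M x := e] else [U if cond then [S [M x := e]]]]]

S
U
if cond then M else U
if cond then x := e else U
if cond then x := e else if cond then S
if cond then x := e else if cond then M
if cond then x := e else if cond then x := e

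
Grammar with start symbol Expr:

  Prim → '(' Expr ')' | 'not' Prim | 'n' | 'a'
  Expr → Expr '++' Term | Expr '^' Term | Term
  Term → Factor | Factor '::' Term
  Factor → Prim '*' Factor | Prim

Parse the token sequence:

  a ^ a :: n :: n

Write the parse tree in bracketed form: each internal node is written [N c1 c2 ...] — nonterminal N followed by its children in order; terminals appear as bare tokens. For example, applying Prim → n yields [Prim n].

[Expr [Expr [Term [Factor [Prim a]]]] ^ [Term [Factor [Prim a]] :: [Term [Factor [Prim n]] :: [Term [Factor [Prim n]]]]]]

Expr
Expr ^ Term
Term ^ Term
Factor ^ Term
Prim ^ Term
a ^ Term
a ^ Factor :: Term
a ^ Prim :: Term
a ^ a :: Term
a ^ a :: Factor :: Term
a ^ a :: Prim :: Term
a ^ a :: n :: Term
a ^ a :: n :: Factor
a ^ a :: n :: Prim
a ^ a :: n :: n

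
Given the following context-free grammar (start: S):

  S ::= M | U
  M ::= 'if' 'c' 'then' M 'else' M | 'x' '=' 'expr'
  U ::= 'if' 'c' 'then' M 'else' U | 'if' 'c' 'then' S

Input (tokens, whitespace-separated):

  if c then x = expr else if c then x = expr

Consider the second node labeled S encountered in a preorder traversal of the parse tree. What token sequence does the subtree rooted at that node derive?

x = expr

[S [U if c then [M x = expr] else [U if c then [S [M x = expr]]]]]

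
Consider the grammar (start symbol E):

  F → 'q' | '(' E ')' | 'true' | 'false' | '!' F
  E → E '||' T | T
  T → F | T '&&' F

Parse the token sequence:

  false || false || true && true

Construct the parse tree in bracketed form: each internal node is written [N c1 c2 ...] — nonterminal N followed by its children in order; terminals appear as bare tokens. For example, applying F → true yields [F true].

E
E || T
E || T || T
T || T || T
F || T || T
false || T || T
false || F || T
false || false || T
false || false || T && F
false || false || F && F
false || false || true && F
false || false || true && true

[E [E [E [T [F false]]] || [T [F false]]] || [T [T [F true]] && [F true]]]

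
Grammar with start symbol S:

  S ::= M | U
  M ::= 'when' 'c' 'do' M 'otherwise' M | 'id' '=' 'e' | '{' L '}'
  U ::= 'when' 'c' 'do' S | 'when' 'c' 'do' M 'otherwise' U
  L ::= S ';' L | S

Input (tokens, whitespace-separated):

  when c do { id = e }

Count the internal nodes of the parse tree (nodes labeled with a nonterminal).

7

[S [U when c do [S [M { [L [S [M id = e]]] }]]]]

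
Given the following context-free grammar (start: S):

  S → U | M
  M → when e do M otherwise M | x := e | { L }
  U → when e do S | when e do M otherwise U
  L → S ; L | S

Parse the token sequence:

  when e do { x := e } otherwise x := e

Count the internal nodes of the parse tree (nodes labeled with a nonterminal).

[S [M when e do [M { [L [S [M x := e]]] }] otherwise [M x := e]]]

7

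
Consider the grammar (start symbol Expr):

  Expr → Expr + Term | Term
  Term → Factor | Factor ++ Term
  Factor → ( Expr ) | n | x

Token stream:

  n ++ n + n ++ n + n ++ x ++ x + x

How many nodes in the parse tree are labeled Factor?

[Expr [Expr [Expr [Expr [Term [Factor n] ++ [Term [Factor n]]]] + [Term [Factor n] ++ [Term [Factor n]]]] + [Term [Factor n] ++ [Term [Factor x] ++ [Term [Factor x]]]]] + [Term [Factor x]]]

8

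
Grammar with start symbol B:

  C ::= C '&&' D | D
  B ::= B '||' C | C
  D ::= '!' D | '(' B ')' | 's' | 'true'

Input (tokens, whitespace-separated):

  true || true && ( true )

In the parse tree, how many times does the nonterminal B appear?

[B [B [C [D true]]] || [C [C [D true]] && [D ( [B [C [D true]]] )]]]

3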